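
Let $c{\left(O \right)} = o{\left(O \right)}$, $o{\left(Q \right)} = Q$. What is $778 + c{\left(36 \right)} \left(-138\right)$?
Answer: $-4190$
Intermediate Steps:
$c{\left(O \right)} = O$
$778 + c{\left(36 \right)} \left(-138\right) = 778 + 36 \left(-138\right) = 778 - 4968 = -4190$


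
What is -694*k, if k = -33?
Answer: 22902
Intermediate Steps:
-694*k = -694*(-33) = 22902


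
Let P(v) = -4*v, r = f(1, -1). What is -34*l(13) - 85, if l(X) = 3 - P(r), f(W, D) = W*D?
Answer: -51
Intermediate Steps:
f(W, D) = D*W
r = -1 (r = -1*1 = -1)
l(X) = -1 (l(X) = 3 - (-4)*(-1) = 3 - 1*4 = 3 - 4 = -1)
-34*l(13) - 85 = -34*(-1) - 85 = 34 - 85 = -51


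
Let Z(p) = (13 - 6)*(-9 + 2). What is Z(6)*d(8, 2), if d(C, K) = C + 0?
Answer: -392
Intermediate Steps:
d(C, K) = C
Z(p) = -49 (Z(p) = 7*(-7) = -49)
Z(6)*d(8, 2) = -49*8 = -392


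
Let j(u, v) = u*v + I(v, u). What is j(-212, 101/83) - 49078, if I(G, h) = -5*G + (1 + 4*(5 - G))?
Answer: -4094052/83 ≈ -49326.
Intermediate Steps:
I(G, h) = 21 - 9*G (I(G, h) = -5*G + (1 + (20 - 4*G)) = -5*G + (21 - 4*G) = 21 - 9*G)
j(u, v) = 21 - 9*v + u*v (j(u, v) = u*v + (21 - 9*v) = 21 - 9*v + u*v)
j(-212, 101/83) - 49078 = (21 - 909/83 - 21412/83) - 49078 = -20578/83 - 49078 = -4094052/83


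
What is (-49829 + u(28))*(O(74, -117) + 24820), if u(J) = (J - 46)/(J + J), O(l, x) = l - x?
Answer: -4985124633/4 ≈ -1.2463e+9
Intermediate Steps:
u(J) = (-46 + J)/(2*J) (u(J) = (-46 + J)/((2*J)) = (-46 + J)*(1/(2*J)) = (-46 + J)/(2*J))
(-49829 + u(28))*(O(74, -117) + 24820) = (-49829 + (½)*(-46 + 28)/28)*((74 - 1*(-117)) + 24820) = (-49829 + (½)*(1/28)*(-18))*((74 + 117) + 24820) = (-49829 - 9/28)*(191 + 24820) = -1395221/28*25011 = -4985124633/4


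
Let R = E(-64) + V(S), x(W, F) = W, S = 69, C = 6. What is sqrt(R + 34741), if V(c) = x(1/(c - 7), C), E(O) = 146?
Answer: sqrt(134105690)/62 ≈ 186.78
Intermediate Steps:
V(c) = 1/(-7 + c) (V(c) = 1/(c - 7) = 1/(-7 + c))
R = 9053/62 (R = 146 + 1/(-7 + 69) = 146 + 1/62 = 9053/62 ≈ 146.02)
sqrt(R + 34741) = sqrt(9053/62 + 34741) = sqrt(2162995/62) = sqrt(134105690)/62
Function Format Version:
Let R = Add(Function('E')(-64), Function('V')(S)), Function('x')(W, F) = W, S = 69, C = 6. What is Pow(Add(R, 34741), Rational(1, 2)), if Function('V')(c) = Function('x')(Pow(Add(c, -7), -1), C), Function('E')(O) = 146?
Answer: Mul(Rational(1, 62), Pow(134105690, Rational(1, 2))) ≈ 186.78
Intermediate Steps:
Function('V')(c) = Pow(Add(-7, c), -1) (Function('V')(c) = Pow(Add(c, -7), -1) = Pow(Add(-7, c), -1))
R = Rational(9053, 62) (R = Add(146, Pow(Add(-7, 69), -1)) = Add(146, Pow(62, -1)) = Add(146, Rational(1, 62)) = Rational(9053, 62) ≈ 146.02)
Pow(Add(R, 34741), Rational(1, 2)) = Pow(Add(Rational(9053, 62), 34741), Rational(1, 2)) = Pow(Rational(2162995, 62), Rational(1, 2)) = Mul(Rational(1, 62), Pow(134105690, Rational(1, 2)))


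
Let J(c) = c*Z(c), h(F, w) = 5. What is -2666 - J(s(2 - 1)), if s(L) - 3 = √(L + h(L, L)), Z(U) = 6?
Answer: -2684 - 6*√6 ≈ -2698.7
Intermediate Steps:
s(L) = 3 + √(5 + L) (s(L) = 3 + √(L + 5) = 3 + √(5 + L))
J(c) = 6*c (J(c) = c*6 = 6*c)
-2666 - J(s(2 - 1)) = -2666 - 6*(3 + √(5 + (2 - 1))) = -2666 - 6*(3 + √(5 + 1)) = -2666 - 6*(3 + √6) = -2666 - (18 + 6*√6) = -2666 + (-18 - 6*√6) = -2684 - 6*√6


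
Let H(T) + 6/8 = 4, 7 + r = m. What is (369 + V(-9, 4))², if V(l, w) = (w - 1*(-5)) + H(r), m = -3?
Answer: 2325625/16 ≈ 1.4535e+5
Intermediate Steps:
r = -10 (r = -7 - 3 = -10)
H(T) = 13/4 (H(T) = -¾ + 4 = 13/4)
V(l, w) = 33/4 + w (V(l, w) = (w - 1*(-5)) + 13/4 = (w + 5) + 13/4 = (5 + w) + 13/4 = 33/4 + w)
(369 + V(-9, 4))² = (369 + (33/4 + 4))² = (369 + 49/4)² = (1525/4)² = 2325625/16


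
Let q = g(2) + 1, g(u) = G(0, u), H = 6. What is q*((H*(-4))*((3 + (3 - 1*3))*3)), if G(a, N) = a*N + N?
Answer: -648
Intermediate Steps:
G(a, N) = N + N*a (G(a, N) = N*a + N = N + N*a)
g(u) = u (g(u) = u*(1 + 0) = u*1 = u)
q = 3 (q = 2 + 1 = 3)
q*((H*(-4))*((3 + (3 - 1*3))*3)) = 3*((6*(-4))*((3 + (3 - 1*3))*3)) = 3*(-24*(3 + (3 - 3))*3) = 3*(-24*(3 + 0)*3) = 3*(-72*3) = 3*(-24*9) = 3*(-216) = -648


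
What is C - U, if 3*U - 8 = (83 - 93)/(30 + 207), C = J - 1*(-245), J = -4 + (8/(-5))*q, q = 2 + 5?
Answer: 807509/3555 ≈ 227.15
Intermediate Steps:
q = 7
J = -76/5 (J = -4 + (8/(-5))*7 = -4 + (8*(-1/5))*7 = -4 - 8/5*7 = -4 - 56/5 = -76/5 ≈ -15.200)
C = 1149/5 (C = -76/5 - 1*(-245) = -76/5 + 245 = 1149/5 ≈ 229.80)
U = 1886/711 (U = 8/3 + ((83 - 93)/(30 + 207))/3 = 8/3 + (-10/237)/3 = 8/3 + (-10*1/237)/3 = 8/3 + (1/3)*(-10/237) = 8/3 - 10/711 = 1886/711 ≈ 2.6526)
C - U = 1149/5 - 1*1886/711 = 1149/5 - 1886/711 = 807509/3555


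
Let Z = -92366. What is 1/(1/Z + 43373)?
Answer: 92366/4006190517 ≈ 2.3056e-5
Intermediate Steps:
1/(1/Z + 43373) = 1/(1/(-92366) + 43373) = 1/(-1/92366 + 43373) = 1/(4006190517/92366) = 92366/4006190517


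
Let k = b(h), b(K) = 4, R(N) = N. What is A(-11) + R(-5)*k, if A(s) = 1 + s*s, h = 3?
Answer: 102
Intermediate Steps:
A(s) = 1 + s**2
k = 4
A(-11) + R(-5)*k = (1 + (-11)**2) - 5*4 = (1 + 121) - 20 = 122 - 20 = 102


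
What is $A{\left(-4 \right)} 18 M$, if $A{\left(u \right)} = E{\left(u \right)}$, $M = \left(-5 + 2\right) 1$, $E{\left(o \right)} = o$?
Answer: $216$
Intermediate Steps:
$M = -3$ ($M = \left(-3\right) 1 = -3$)
$A{\left(u \right)} = u$
$A{\left(-4 \right)} 18 M = \left(-4\right) 18 \left(-3\right) = \left(-72\right) \left(-3\right) = 216$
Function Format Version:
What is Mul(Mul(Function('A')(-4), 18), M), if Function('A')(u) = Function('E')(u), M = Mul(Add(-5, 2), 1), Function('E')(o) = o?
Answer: 216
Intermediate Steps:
M = -3 (M = Mul(-3, 1) = -3)
Function('A')(u) = u
Mul(Mul(Function('A')(-4), 18), M) = Mul(Mul(-4, 18), -3) = Mul(-72, -3) = 216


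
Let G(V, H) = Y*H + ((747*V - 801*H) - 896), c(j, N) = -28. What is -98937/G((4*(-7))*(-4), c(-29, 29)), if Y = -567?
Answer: -98937/121072 ≈ -0.81717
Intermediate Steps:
G(V, H) = -896 - 1368*H + 747*V (G(V, H) = -567*H + ((747*V - 801*H) - 896) = -567*H + ((-801*H + 747*V) - 896) = -567*H + (-896 - 801*H + 747*V) = -896 - 1368*H + 747*V)
-98937/G((4*(-7))*(-4), c(-29, 29)) = -98937/(-896 - 1368*(-28) + 747*((4*(-7))*(-4))) = -98937/(-896 + 38304 + 747*(-28*(-4))) = -98937/(-896 + 38304 + 747*112) = -98937/(-896 + 38304 + 83664) = -98937/121072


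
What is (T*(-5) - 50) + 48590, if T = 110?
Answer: 47990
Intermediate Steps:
(T*(-5) - 50) + 48590 = (110*(-5) - 50) + 48590 = (-550 - 50) + 48590 = -600 + 48590 = 47990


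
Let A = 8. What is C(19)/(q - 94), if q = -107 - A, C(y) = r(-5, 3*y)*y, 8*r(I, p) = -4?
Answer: 1/22 ≈ 0.045455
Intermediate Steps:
r(I, p) = -½ (r(I, p) = (⅛)*(-4) = -½)
C(y) = -y/2
q = -115 (q = -107 - 1*8 = -107 - 8 = -115)
C(19)/(q - 94) = (-½*19)/(-115 - 94) = -19/2/(-209) = -1/209*(-19/2) = 1/22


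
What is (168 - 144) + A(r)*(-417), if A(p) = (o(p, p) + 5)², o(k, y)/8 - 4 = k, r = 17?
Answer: -12480369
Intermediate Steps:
o(k, y) = 32 + 8*k
A(p) = (37 + 8*p)² (A(p) = ((32 + 8*p) + 5)² = (37 + 8*p)²)
(168 - 144) + A(r)*(-417) = (168 - 144) + (37 + 8*17)²*(-417) = 24 + (37 + 136)²*(-417) = 24 + 173²*(-417) = 24 + 29929*(-417) = 24 - 12480393 = -12480369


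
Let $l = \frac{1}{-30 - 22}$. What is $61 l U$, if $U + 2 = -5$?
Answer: $\frac{427}{52} \approx 8.2115$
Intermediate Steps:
$U = -7$ ($U = -2 - 5 = -7$)
$l = - \frac{1}{52}$ ($l = \frac{1}{-52} = - \frac{1}{52} \approx -0.019231$)
$61 l U = 61 \left(- \frac{1}{52}\right) \left(-7\right) = \left(- \frac{61}{52}\right) \left(-7\right) = \frac{427}{52}$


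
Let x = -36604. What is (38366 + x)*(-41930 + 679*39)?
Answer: -27221138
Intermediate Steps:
(38366 + x)*(-41930 + 679*39) = (38366 - 36604)*(-41930 + 679*39) = 1762*(-41930 + 26481) = 1762*(-15449) = -27221138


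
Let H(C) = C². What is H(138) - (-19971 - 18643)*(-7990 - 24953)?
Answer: -1272041958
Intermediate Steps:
H(138) - (-19971 - 18643)*(-7990 - 24953) = 138² - (-19971 - 18643)*(-7990 - 24953) = 19044 - (-38614)*(-32943) = 19044 - 1*1272061002 = 19044 - 1272061002 = -1272041958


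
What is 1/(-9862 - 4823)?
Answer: -1/14685 ≈ -6.8097e-5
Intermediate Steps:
1/(-9862 - 4823) = 1/(-14685) = -1/14685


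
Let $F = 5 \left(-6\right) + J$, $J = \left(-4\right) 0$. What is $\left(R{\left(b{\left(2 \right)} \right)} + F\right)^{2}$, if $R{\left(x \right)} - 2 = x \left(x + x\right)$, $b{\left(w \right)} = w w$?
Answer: $16$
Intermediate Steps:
$J = 0$
$b{\left(w \right)} = w^{2}$
$R{\left(x \right)} = 2 + 2 x^{2}$ ($R{\left(x \right)} = 2 + x \left(x + x\right) = 2 + x 2 x = 2 + 2 x^{2}$)
$F = -30$ ($F = 5 \left(-6\right) + 0 = -30 + 0 = -30$)
$\left(R{\left(b{\left(2 \right)} \right)} + F\right)^{2} = \left(\left(2 + 2 \left(2^{2}\right)^{2}\right) - 30\right)^{2} = \left(\left(2 + 2 \cdot 4^{2}\right) - 30\right)^{2} = \left(\left(2 + 2 \cdot 16\right) - 30\right)^{2} = \left(\left(2 + 32\right) - 30\right)^{2} = \left(34 - 30\right)^{2} = 4^{2} = 16$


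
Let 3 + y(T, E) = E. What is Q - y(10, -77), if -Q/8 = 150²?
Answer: -179920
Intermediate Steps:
Q = -180000 (Q = -8*150² = -8*22500 = -180000)
y(T, E) = -3 + E
Q - y(10, -77) = -180000 - (-3 - 77) = -180000 - 1*(-80) = -180000 + 80 = -179920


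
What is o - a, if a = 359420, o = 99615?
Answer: -259805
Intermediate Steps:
o - a = 99615 - 1*359420 = 99615 - 359420 = -259805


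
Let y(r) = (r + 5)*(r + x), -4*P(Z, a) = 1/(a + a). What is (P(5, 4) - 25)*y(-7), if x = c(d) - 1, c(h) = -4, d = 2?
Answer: -2403/4 ≈ -600.75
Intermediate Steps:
P(Z, a) = -1/(8*a) (P(Z, a) = -1/(4*(a + a)) = -1/(2*a)/4 = -1/(8*a))
x = -5 (x = -4 - 1 = -5)
y(r) = (-5 + r)*(5 + r) (y(r) = (r + 5)*(r - 5) = (5 + r)*(-5 + r) = (-5 + r)*(5 + r))
(P(5, 4) - 25)*y(-7) = (-1/8/4 - 25)*(-25 + (-7)**2) = (-1/8*1/4 - 25)*(-25 + 49) = (-1/32 - 25)*24 = -801/32*24 = -2403/4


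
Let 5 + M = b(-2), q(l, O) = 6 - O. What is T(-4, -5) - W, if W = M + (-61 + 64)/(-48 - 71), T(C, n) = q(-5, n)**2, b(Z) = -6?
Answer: 15711/119 ≈ 132.03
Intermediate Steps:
M = -11 (M = -5 - 6 = -11)
T(C, n) = (6 - n)**2
W = -1312/119 (W = -11 + (-61 + 64)/(-48 - 71) = -11 + 3/(-119) = -11 + 3*(-1/119) = -11 - 3/119 = -1312/119 ≈ -11.025)
T(-4, -5) - W = (-6 - 5)**2 - 1*(-1312/119) = (-11)**2 + 1312/119 = 121 + 1312/119 = 15711/119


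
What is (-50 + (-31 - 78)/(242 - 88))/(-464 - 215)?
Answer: 7809/104566 ≈ 0.074680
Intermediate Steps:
(-50 + (-31 - 78)/(242 - 88))/(-464 - 215) = (-50 - 109/154)/(-679) = (-50 - 109*1/154)*(-1/679) = (-50 - 109/154)*(-1/679) = -7809/154*(-1/679) = 7809/104566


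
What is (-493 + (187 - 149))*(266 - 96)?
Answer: -77350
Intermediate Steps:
(-493 + (187 - 149))*(266 - 96) = (-493 + 38)*170 = -455*170 = -77350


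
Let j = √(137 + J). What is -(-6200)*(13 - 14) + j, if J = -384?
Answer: -6200 + I*√247 ≈ -6200.0 + 15.716*I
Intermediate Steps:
j = I*√247 (j = √(137 - 384) = √(-247) = I*√247 ≈ 15.716*I)
-(-6200)*(13 - 14) + j = -(-6200)*(13 - 14) + I*√247 = -(-6200)*(-1) + I*√247 = -1240*5 + I*√247 = -6200 + I*√247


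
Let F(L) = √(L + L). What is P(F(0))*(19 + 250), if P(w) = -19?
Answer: -5111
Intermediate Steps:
F(L) = √2*√L (F(L) = √(2*L) = √2*√L)
P(F(0))*(19 + 250) = -19*(19 + 250) = -19*269 = -5111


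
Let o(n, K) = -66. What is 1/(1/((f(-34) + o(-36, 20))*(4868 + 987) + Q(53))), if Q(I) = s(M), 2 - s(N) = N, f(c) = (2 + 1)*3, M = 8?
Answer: -333741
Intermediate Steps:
f(c) = 9 (f(c) = 3*3 = 9)
s(N) = 2 - N
Q(I) = -6 (Q(I) = 2 - 1*8 = 2 - 8 = -6)
1/(1/((f(-34) + o(-36, 20))*(4868 + 987) + Q(53))) = 1/(1/((9 - 66)*(4868 + 987) - 6)) = 1/(1/(-57*5855 - 6)) = 1/(1/(-333735 - 6)) = 1/(1/(-333741)) = 1/(-1/333741) = -333741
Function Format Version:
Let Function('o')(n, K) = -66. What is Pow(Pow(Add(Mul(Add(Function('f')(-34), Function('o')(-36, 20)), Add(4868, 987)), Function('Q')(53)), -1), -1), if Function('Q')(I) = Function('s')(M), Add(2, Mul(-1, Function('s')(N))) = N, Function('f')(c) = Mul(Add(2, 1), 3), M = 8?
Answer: -333741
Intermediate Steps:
Function('f')(c) = 9 (Function('f')(c) = Mul(3, 3) = 9)
Function('s')(N) = Add(2, Mul(-1, N))
Function('Q')(I) = -6 (Function('Q')(I) = Add(2, Mul(-1, 8)) = Add(2, -8) = -6)
Pow(Pow(Add(Mul(Add(Function('f')(-34), Function('o')(-36, 20)), Add(4868, 987)), Function('Q')(53)), -1), -1) = Pow(Pow(Add(Mul(Add(9, -66), Add(4868, 987)), -6), -1), -1) = Pow(Pow(Add(Mul(-57, 5855), -6), -1), -1) = Pow(Pow(Add(-333735, -6), -1), -1) = Pow(Pow(-333741, -1), -1) = Pow(Rational(-1, 333741), -1) = -333741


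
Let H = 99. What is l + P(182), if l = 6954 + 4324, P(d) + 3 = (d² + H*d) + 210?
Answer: 62627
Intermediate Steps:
P(d) = 207 + d² + 99*d (P(d) = -3 + ((d² + 99*d) + 210) = -3 + (210 + d² + 99*d) = 207 + d² + 99*d)
l = 11278
l + P(182) = 11278 + (207 + 182² + 99*182) = 11278 + (207 + 33124 + 18018) = 11278 + 51349 = 62627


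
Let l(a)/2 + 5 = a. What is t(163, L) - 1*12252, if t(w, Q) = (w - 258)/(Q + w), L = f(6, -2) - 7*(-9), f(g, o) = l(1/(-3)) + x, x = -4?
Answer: -7768053/634 ≈ -12252.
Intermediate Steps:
l(a) = -10 + 2*a
f(g, o) = -44/3 (f(g, o) = (-10 + 2/(-3)) - 4 = (-10 + 2*(-⅓)) - 4 = (-10 - ⅔) - 4 = -32/3 - 4 = -44/3)
L = 145/3 (L = -44/3 - 7*(-9) = -44/3 + 63 = 145/3 ≈ 48.333)
t(w, Q) = (-258 + w)/(Q + w)
t(163, L) - 1*12252 = (-258 + 163)/(145/3 + 163) - 1*12252 = -95/(634/3) - 12252 = (3/634)*(-95) - 12252 = -285/634 - 12252 = -7768053/634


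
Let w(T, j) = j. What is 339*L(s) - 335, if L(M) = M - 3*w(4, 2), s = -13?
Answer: -6776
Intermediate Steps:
L(M) = -6 + M (L(M) = M - 3*2 = M - 6 = -6 + M)
339*L(s) - 335 = 339*(-6 - 13) - 335 = 339*(-19) - 335 = -6441 - 335 = -6776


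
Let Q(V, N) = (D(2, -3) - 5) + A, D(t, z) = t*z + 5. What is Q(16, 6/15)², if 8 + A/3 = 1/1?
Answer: 729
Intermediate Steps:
D(t, z) = 5 + t*z
A = -21 (A = -24 + 3/1 = -24 + 3*1 = -24 + 3 = -21)
Q(V, N) = -27 (Q(V, N) = ((5 + 2*(-3)) - 5) - 21 = ((5 - 6) - 5) - 21 = (-1 - 5) - 21 = -6 - 21 = -27)
Q(16, 6/15)² = (-27)² = 729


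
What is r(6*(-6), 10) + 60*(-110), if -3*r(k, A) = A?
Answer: -19810/3 ≈ -6603.3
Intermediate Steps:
r(k, A) = -A/3
r(6*(-6), 10) + 60*(-110) = -1/3*10 + 60*(-110) = -10/3 - 6600 = -19810/3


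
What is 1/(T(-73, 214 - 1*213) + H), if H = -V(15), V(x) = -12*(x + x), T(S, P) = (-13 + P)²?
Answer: 1/504 ≈ 0.0019841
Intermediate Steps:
V(x) = -24*x
H = 360 (H = -(-24)*15 = -1*(-360) = 360)
1/(T(-73, 214 - 1*213) + H) = 1/((-13 + (214 - 1*213))² + 360) = 1/((-13 + (214 - 213))² + 360) = 1/((-13 + 1)² + 360) = 1/((-12)² + 360) = 1/(144 + 360) = 1/504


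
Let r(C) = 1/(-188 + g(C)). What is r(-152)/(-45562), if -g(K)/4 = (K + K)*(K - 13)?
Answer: 1/9150125336 ≈ 1.0929e-10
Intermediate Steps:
g(K) = -8*K*(-13 + K) (g(K) = -4*(K + K)*(K - 13) = -4*2*K*(-13 + K) = -8*K*(-13 + K))
r(C) = 1/(-188 + 8*C*(13 - C))
r(-152)/(-45562) = -1/(188 + 8*(-152)*(-13 - 152))/(-45562) = -1/(188 + 8*(-152)*(-165))*(-1/45562) = -1/(188 + 200640)*(-1/45562) = -1/200828*(-1/45562) = 1/9150125336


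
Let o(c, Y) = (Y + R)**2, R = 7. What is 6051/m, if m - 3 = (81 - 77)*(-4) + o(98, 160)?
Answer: 2017/9292 ≈ 0.21707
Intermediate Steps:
o(c, Y) = (7 + Y)**2 (o(c, Y) = (Y + 7)**2 = (7 + Y)**2)
m = 27876 (m = 3 + ((81 - 77)*(-4) + (7 + 160)**2) = 3 + (4*(-4) + 167**2) = 3 + (-16 + 27889) = 3 + 27873 = 27876)
6051/m = 6051/27876 = 6051*(1/27876) = 2017/9292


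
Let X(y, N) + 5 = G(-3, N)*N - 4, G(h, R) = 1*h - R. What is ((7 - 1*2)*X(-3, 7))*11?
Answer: -4345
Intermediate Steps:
G(h, R) = h - R
X(y, N) = -9 + N*(-3 - N) (X(y, N) = -5 + ((-3 - N)*N - 4) = -5 + (N*(-3 - N) - 4) = -5 + (-4 + N*(-3 - N)) = -9 + N*(-3 - N))
((7 - 1*2)*X(-3, 7))*11 = ((7 - 1*2)*(-9 - 1*7*(3 + 7)))*11 = ((7 - 2)*(-9 - 1*7*10))*11 = (5*(-9 - 70))*11 = (5*(-79))*11 = -395*11 = -4345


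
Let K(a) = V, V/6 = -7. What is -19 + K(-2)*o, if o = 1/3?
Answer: -33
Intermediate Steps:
V = -42 (V = 6*(-7) = -42)
K(a) = -42
o = 1/3 ≈ 0.33333
-19 + K(-2)*o = -19 - 42*1/3 = -19 - 14 = -33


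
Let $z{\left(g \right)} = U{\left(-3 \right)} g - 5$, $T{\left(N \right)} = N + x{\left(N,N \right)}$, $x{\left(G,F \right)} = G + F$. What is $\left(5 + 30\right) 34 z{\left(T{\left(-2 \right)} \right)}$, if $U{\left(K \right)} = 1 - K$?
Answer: $-34510$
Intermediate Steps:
$x{\left(G,F \right)} = F + G$
$T{\left(N \right)} = 3 N$ ($T{\left(N \right)} = N + \left(N + N\right) = N + 2 N = 3 N$)
$z{\left(g \right)} = -5 + 4 g$ ($z{\left(g \right)} = \left(1 - -3\right) g - 5 = \left(1 + 3\right) g - 5 = 4 g - 5 = -5 + 4 g$)
$\left(5 + 30\right) 34 z{\left(T{\left(-2 \right)} \right)} = \left(5 + 30\right) 34 \left(-5 + 4 \cdot 3 \left(-2\right)\right) = 35 \cdot 34 \left(-5 + 4 \left(-6\right)\right) = 1190 \left(-5 - 24\right) = 1190 \left(-29\right) = -34510$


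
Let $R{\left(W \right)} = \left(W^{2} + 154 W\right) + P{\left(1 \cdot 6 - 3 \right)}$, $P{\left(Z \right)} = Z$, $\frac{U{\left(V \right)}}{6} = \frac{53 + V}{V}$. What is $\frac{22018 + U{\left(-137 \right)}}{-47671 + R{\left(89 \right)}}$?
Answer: $- \frac{3016970}{3567617} \approx -0.84565$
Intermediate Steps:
$U{\left(V \right)} = \frac{6 \left(53 + V\right)}{V}$ ($U{\left(V \right)} = 6 \frac{53 + V}{V} = \frac{6 \left(53 + V\right)}{V}$)
$R{\left(W \right)} = 3 + W^{2} + 154 W$ ($R{\left(W \right)} = \left(W^{2} + 154 W\right) + \left(1 \cdot 6 - 3\right) = \left(W^{2} + 154 W\right) + \left(6 - 3\right) = \left(W^{2} + 154 W\right) + 3 = 3 + W^{2} + 154 W$)
$\frac{22018 + U{\left(-137 \right)}}{-47671 + R{\left(89 \right)}} = \frac{22018 + \left(6 + \frac{318}{-137}\right)}{-47671 + \left(3 + 89^{2} + 154 \cdot 89\right)} = \frac{22018 + \left(6 + 318 \left(- \frac{1}{137}\right)\right)}{-47671 + \left(3 + 7921 + 13706\right)} = \frac{22018 + \left(6 - \frac{318}{137}\right)}{-47671 + 21630} = \frac{22018 + \frac{504}{137}}{-26041} = \frac{3016970}{137} \left(- \frac{1}{26041}\right) = - \frac{3016970}{3567617}$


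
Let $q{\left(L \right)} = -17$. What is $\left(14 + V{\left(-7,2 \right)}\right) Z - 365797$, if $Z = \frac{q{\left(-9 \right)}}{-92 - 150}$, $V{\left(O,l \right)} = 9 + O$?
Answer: $- \frac{44261301}{121} \approx -3.658 \cdot 10^{5}$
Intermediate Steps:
$Z = \frac{17}{242}$ ($Z = - \frac{17}{-92 - 150} = - \frac{17}{-242} = \left(-17\right) \left(- \frac{1}{242}\right) = \frac{17}{242} \approx 0.070248$)
$\left(14 + V{\left(-7,2 \right)}\right) Z - 365797 = \left(14 + \left(9 - 7\right)\right) \frac{17}{242} - 365797 = \left(14 + 2\right) \frac{17}{242} - 365797 = 16 \cdot \frac{17}{242} - 365797 = \frac{136}{121} - 365797 = - \frac{44261301}{121}$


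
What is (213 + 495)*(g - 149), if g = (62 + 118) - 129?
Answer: -69384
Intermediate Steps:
g = 51 (g = 180 - 129 = 51)
(213 + 495)*(g - 149) = (213 + 495)*(51 - 149) = 708*(-98) = -69384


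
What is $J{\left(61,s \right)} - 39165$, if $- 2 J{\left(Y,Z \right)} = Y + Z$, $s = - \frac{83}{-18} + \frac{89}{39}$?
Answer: $- \frac{18345107}{468} \approx -39199.0$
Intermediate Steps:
$s = \frac{1613}{234}$ ($s = \left(-83\right) \left(- \frac{1}{18}\right) + 89 \cdot \frac{1}{39} = \frac{83}{18} + \frac{89}{39} = \frac{1613}{234} \approx 6.8932$)
$J{\left(Y,Z \right)} = - \frac{Y}{2} - \frac{Z}{2}$ ($J{\left(Y,Z \right)} = - \frac{Y + Z}{2} = - \frac{Y}{2} - \frac{Z}{2}$)
$J{\left(61,s \right)} - 39165 = \left(\left(- \frac{1}{2}\right) 61 - \frac{1613}{468}\right) - 39165 = \left(- \frac{61}{2} - \frac{1613}{468}\right) - 39165 = - \frac{15887}{468} - 39165 = - \frac{18345107}{468}$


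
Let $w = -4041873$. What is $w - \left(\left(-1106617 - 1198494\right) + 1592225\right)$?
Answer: $-3328987$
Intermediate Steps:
$w - \left(\left(-1106617 - 1198494\right) + 1592225\right) = -4041873 - \left(\left(-1106617 - 1198494\right) + 1592225\right) = -4041873 - \left(-2305111 + 1592225\right) = -4041873 - -712886 = -4041873 + 712886 = -3328987$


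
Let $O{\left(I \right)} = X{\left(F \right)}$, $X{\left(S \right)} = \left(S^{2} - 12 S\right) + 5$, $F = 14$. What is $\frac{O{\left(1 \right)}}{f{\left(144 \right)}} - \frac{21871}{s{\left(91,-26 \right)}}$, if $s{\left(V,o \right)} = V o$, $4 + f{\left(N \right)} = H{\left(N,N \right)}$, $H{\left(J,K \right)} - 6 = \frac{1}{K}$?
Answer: $\frac{17563951}{683774} \approx 25.687$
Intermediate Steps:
$H{\left(J,K \right)} = 6 + \frac{1}{K}$
$f{\left(N \right)} = 2 + \frac{1}{N}$ ($f{\left(N \right)} = -4 + \left(6 + \frac{1}{N}\right) = 2 + \frac{1}{N}$)
$X{\left(S \right)} = 5 + S^{2} - 12 S$
$O{\left(I \right)} = 33$ ($O{\left(I \right)} = 5 + 14^{2} - 168 = 5 + 196 - 168 = 33$)
$\frac{O{\left(1 \right)}}{f{\left(144 \right)}} - \frac{21871}{s{\left(91,-26 \right)}} = \frac{33}{2 + \frac{1}{144}} - \frac{21871}{91 \left(-26\right)} = \frac{33}{2 + \frac{1}{144}} - \frac{21871}{-2366} = \frac{33}{\frac{289}{144}} - - \frac{21871}{2366} = 33 \cdot \frac{144}{289} + \frac{21871}{2366} = \frac{4752}{289} + \frac{21871}{2366} = \frac{17563951}{683774}$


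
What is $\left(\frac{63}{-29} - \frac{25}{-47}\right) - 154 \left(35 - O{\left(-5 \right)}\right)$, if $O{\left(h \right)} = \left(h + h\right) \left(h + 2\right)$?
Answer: $- \frac{1051746}{1363} \approx -771.64$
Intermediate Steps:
$O{\left(h \right)} = 2 h \left(2 + h\right)$
$\left(\frac{63}{-29} - \frac{25}{-47}\right) - 154 \left(35 - O{\left(-5 \right)}\right) = \left(\frac{63}{-29} - \frac{25}{-47}\right) - 154 \left(35 - 2 \left(-5\right) \left(2 - 5\right)\right) = \left(63 \left(- \frac{1}{29}\right) - - \frac{25}{47}\right) - 154 \left(35 - 2 \left(-5\right) \left(-3\right)\right) = \left(- \frac{63}{29} + \frac{25}{47}\right) - 154 \left(35 - 30\right) = - \frac{2236}{1363} - 154 \left(35 - 30\right) = - \frac{2236}{1363} - 770 = - \frac{1051746}{1363}$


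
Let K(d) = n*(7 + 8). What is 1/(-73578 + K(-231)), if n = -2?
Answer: -1/73608 ≈ -1.3585e-5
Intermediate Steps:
K(d) = -30 (K(d) = -2*(7 + 8) = -2*15 = -30)
1/(-73578 + K(-231)) = 1/(-73578 - 30) = 1/(-73608) = -1/73608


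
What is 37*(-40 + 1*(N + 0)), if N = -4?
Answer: -1628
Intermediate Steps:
37*(-40 + 1*(N + 0)) = 37*(-40 + 1*(-4 + 0)) = 37*(-40 + 1*(-4)) = 37*(-40 - 4) = 37*(-44) = -1628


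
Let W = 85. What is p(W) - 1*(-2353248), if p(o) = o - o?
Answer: 2353248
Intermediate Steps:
p(o) = 0
p(W) - 1*(-2353248) = 0 - 1*(-2353248) = 0 + 2353248 = 2353248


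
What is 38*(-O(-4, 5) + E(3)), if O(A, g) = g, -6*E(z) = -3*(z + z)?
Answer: -76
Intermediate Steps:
E(z) = z (E(z) = -(-1)*(z + z)/2 = -(-1)*2*z/2 = -(-1)*z = z)
38*(-O(-4, 5) + E(3)) = 38*(-1*5 + 3) = 38*(-5 + 3) = 38*(-2) = -76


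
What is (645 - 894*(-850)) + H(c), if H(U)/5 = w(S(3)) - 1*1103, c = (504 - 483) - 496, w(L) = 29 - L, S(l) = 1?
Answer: 755170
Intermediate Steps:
c = -475 (c = 21 - 496 = -475)
H(U) = -5375 (H(U) = 5*((29 - 1*1) - 1*1103) = 5*((29 - 1) - 1103) = 5*(28 - 1103) = 5*(-1075) = -5375)
(645 - 894*(-850)) + H(c) = (645 - 894*(-850)) - 5375 = (645 + 759900) - 5375 = 760545 - 5375 = 755170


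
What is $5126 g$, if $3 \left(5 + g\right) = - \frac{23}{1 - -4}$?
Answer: $- \frac{502348}{15} \approx -33490.0$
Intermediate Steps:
$g = - \frac{98}{15}$ ($g = -5 + \frac{\left(-23\right) \frac{1}{1 - -4}}{3} = -5 + \frac{\left(-23\right) \frac{1}{1 + 4}}{3} = -5 + \frac{\left(-23\right) \frac{1}{5}}{3} = -5 + \frac{1}{3} \left(- \frac{23}{5}\right) = -5 - \frac{23}{15} = - \frac{98}{15} \approx -6.5333$)
$5126 g = 5126 \left(- \frac{98}{15}\right) = - \frac{502348}{15}$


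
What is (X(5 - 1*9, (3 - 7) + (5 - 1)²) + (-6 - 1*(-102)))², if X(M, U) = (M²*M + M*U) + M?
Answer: 400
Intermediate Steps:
X(M, U) = M + M³ + M*U (X(M, U) = (M³ + M*U) + M = M + M³ + M*U)
(X(5 - 1*9, (3 - 7) + (5 - 1)²) + (-6 - 1*(-102)))² = ((5 - 1*9)*(1 + ((3 - 7) + (5 - 1)²) + (5 - 1*9)²) + (-6 - 1*(-102)))² = ((5 - 9)*(1 + (-4 + 4²) + (5 - 9)²) + (-6 + 102))² = (-4*(1 + (-4 + 16) + (-4)²) + 96)² = (-4*(1 + 12 + 16) + 96)² = (-4*29 + 96)² = (-116 + 96)² = (-20)² = 400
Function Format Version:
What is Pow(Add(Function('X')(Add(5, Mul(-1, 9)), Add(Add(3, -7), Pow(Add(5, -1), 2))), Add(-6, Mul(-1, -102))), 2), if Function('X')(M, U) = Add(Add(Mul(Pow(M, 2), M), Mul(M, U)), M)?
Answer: 400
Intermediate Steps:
Function('X')(M, U) = Add(M, Pow(M, 3), Mul(M, U)) (Function('X')(M, U) = Add(Add(Pow(M, 3), Mul(M, U)), M) = Add(M, Pow(M, 3), Mul(M, U)))
Pow(Add(Function('X')(Add(5, Mul(-1, 9)), Add(Add(3, -7), Pow(Add(5, -1), 2))), Add(-6, Mul(-1, -102))), 2) = Pow(Add(Mul(Add(5, Mul(-1, 9)), Add(1, Add(Add(3, -7), Pow(Add(5, -1), 2)), Pow(Add(5, Mul(-1, 9)), 2))), Add(-6, Mul(-1, -102))), 2) = Pow(Add(Mul(Add(5, -9), Add(1, Add(-4, Pow(4, 2)), Pow(Add(5, -9), 2))), Add(-6, 102)), 2) = Pow(Add(Mul(-4, Add(1, Add(-4, 16), Pow(-4, 2))), 96), 2) = Pow(Add(Mul(-4, Add(1, 12, 16)), 96), 2) = Pow(Add(Mul(-4, 29), 96), 2) = Pow(Add(-116, 96), 2) = Pow(-20, 2) = 400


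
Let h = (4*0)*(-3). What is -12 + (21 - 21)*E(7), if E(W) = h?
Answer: -12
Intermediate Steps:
h = 0 (h = 0*(-3) = 0)
E(W) = 0
-12 + (21 - 21)*E(7) = -12 + (21 - 21)*0 = -12 + 0*0 = -12 + 0 = -12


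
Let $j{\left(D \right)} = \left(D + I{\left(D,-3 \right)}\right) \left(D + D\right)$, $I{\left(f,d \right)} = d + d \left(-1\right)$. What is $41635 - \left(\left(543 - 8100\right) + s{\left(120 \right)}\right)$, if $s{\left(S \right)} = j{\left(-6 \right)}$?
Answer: $49120$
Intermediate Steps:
$I{\left(f,d \right)} = 0$ ($I{\left(f,d \right)} = d - d = 0$)
$j{\left(D \right)} = 2 D^{2}$ ($j{\left(D \right)} = \left(D + 0\right) \left(D + D\right) = D 2 D = 2 D^{2}$)
$s{\left(S \right)} = 72$ ($s{\left(S \right)} = 2 \left(-6\right)^{2} = 2 \cdot 36 = 72$)
$41635 - \left(\left(543 - 8100\right) + s{\left(120 \right)}\right) = 41635 - \left(\left(543 - 8100\right) + 72\right) = 41635 - \left(-7557 + 72\right) = 41635 - -7485 = 41635 + 7485 = 49120$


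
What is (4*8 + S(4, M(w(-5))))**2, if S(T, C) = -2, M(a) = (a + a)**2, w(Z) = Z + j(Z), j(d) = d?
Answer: 900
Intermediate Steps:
w(Z) = 2*Z (w(Z) = Z + Z = 2*Z)
M(a) = 4*a**2 (M(a) = (2*a)**2 = 4*a**2)
(4*8 + S(4, M(w(-5))))**2 = (4*8 - 2)**2 = (32 - 2)**2 = 30**2 = 900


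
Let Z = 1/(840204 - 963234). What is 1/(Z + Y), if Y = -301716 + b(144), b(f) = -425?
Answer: -123030/37172407231 ≈ -3.3097e-6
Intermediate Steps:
Z = -1/123030 (Z = 1/(-123030) = -1/123030 ≈ -8.1281e-6)
Y = -302141 (Y = -301716 - 425 = -302141)
1/(Z + Y) = 1/(-1/123030 - 302141) = 1/(-37172407231/123030) = -123030/37172407231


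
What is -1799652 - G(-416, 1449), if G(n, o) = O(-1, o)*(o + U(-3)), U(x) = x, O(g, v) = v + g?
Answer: -3893460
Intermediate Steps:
O(g, v) = g + v
G(n, o) = (-1 + o)*(-3 + o) (G(n, o) = (-1 + o)*(o - 3) = (-1 + o)*(-3 + o))
-1799652 - G(-416, 1449) = -1799652 - (-1 + 1449)*(-3 + 1449) = -1799652 - 1448*1446 = -1799652 - 1*2093808 = -1799652 - 2093808 = -3893460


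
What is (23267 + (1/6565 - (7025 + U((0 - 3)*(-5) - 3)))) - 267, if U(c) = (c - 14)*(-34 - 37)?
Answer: 103943646/6565 ≈ 15833.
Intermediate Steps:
U(c) = 994 - 71*c (U(c) = (-14 + c)*(-71) = 994 - 71*c)
(23267 + (1/6565 - (7025 + U((0 - 3)*(-5) - 3)))) - 267 = (23267 + (1/6565 - (7025 + (994 - 71*((0 - 3)*(-5) - 3))))) - 267 = (23267 + (1/6565 - (7025 + (994 - 71*(-3*(-5) - 3))))) - 267 = (23267 + (1/6565 - (7025 + (994 - 71*(15 - 3))))) - 267 = (23267 + (1/6565 - (7025 + (994 - 71*12)))) - 267 = (23267 + (1/6565 - (7025 + (994 - 852)))) - 267 = (23267 + (1/6565 - (7025 + 142))) - 267 = (23267 + (1/6565 - 1*7167)) - 267 = (23267 + (1/6565 - 7167)) - 267 = (23267 - 47051354/6565) - 267 = 105696501/6565 - 267 = 103943646/6565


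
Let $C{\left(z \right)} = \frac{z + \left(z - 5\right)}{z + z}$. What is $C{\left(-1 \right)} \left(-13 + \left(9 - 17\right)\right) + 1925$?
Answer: $\frac{3703}{2} \approx 1851.5$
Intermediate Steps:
$C{\left(z \right)} = \frac{-5 + 2 z}{2 z}$ ($C{\left(z \right)} = \frac{z + \left(z - 5\right)}{2 z} = \left(z + \left(-5 + z\right)\right) \frac{1}{2 z} = \left(-5 + 2 z\right) \frac{1}{2 z} = \frac{-5 + 2 z}{2 z}$)
$C{\left(-1 \right)} \left(-13 + \left(9 - 17\right)\right) + 1925 = \frac{- \frac{5}{2} - 1}{-1} \left(-13 + \left(9 - 17\right)\right) + 1925 = \left(-1\right) \left(- \frac{7}{2}\right) \left(-13 - 8\right) + 1925 = \frac{7}{2} \left(-21\right) + 1925 = - \frac{147}{2} + 1925 = \frac{3703}{2}$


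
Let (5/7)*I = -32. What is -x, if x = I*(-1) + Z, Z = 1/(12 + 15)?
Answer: -6053/135 ≈ -44.837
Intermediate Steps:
I = -224/5 (I = (7/5)*(-32) = -224/5 ≈ -44.800)
Z = 1/27 ≈ 0.037037
x = 6053/135 (x = -224/5*(-1) + 1/27 = 224/5 + 1/27 = 6053/135 ≈ 44.837)
-x = -1*6053/135 = -6053/135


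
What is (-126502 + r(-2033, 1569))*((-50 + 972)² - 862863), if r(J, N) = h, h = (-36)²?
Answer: 1600007474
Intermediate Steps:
h = 1296
r(J, N) = 1296
(-126502 + r(-2033, 1569))*((-50 + 972)² - 862863) = (-126502 + 1296)*((-50 + 972)² - 862863) = -125206*(922² - 862863) = -125206*(850084 - 862863) = -125206*(-12779) = 1600007474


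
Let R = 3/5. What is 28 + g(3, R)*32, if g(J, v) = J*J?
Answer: 316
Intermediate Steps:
R = 3/5 (R = 3*(1/5) = 3/5 ≈ 0.60000)
g(J, v) = J**2
28 + g(3, R)*32 = 28 + 3**2*32 = 28 + 9*32 = 28 + 288 = 316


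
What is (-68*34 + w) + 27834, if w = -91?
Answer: 25431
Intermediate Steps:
(-68*34 + w) + 27834 = (-68*34 - 91) + 27834 = (-2312 - 91) + 27834 = -2403 + 27834 = 25431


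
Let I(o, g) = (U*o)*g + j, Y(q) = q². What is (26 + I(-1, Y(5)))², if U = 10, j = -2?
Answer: 51076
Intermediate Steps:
I(o, g) = -2 + 10*g*o (I(o, g) = (10*o)*g - 2 = 10*g*o - 2 = -2 + 10*g*o)
(26 + I(-1, Y(5)))² = (26 + (-2 + 10*5²*(-1)))² = (26 + (-2 + 10*25*(-1)))² = (26 + (-2 - 250))² = (26 - 252)² = (-226)² = 51076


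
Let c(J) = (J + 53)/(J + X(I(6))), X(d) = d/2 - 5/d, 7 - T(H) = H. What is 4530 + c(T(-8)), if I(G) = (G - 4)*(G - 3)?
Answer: 466998/103 ≈ 4534.0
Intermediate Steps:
I(G) = (-4 + G)*(-3 + G)
T(H) = 7 - H
X(d) = d/2 - 5/d (X(d) = d*(1/2) - 5/d = d/2 - 5/d)
c(J) = (53 + J)/(13/6 + J) (c(J) = (J + 53)/(J + ((12 + 6**2 - 7*6)/2 - 5/(12 + 6**2 - 7*6))) = (53 + J)/(J + ((12 + 36 - 42)/2 - 5/(12 + 36 - 42))) = (53 + J)/(J + ((1/2)*6 - 5/6)) = (53 + J)/(J + (3 - 5*1/6)) = (53 + J)/(J + (3 - 5/6)) = (53 + J)/(J + 13/6) = (53 + J)/(13/6 + J))
4530 + c(T(-8)) = 4530 + 6*(53 + (7 - 1*(-8)))/(13 + 6*(7 - 1*(-8))) = 4530 + 6*(53 + (7 + 8))/(13 + 6*(7 + 8)) = 4530 + 6*(53 + 15)/(13 + 6*15) = 4530 + 6*68/(13 + 90) = 4530 + 6*68/103 = 4530 + 6*(1/103)*68 = 4530 + 408/103 = 466998/103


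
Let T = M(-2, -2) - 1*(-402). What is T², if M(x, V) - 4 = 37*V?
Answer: 110224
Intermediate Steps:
M(x, V) = 4 + 37*V
T = 332 (T = (4 + 37*(-2)) - 1*(-402) = (4 - 74) + 402 = -70 + 402 = 332)
T² = 332² = 110224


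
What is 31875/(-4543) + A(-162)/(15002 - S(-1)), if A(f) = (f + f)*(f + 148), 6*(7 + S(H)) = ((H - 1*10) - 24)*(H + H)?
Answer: -171537357/25549832 ≈ -6.7138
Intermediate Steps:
S(H) = -7 + H*(-34 + H)/3 (S(H) = -7 + (((H - 1*10) - 24)*(H + H))/6 = -7 + (((H - 10) - 24)*(2*H))/6 = -7 + (((-10 + H) - 24)*(2*H))/6 = -7 + ((-34 + H)*(2*H))/6 = -7 + (2*H*(-34 + H))/6 = -7 + H*(-34 + H)/3)
A(f) = 2*f*(148 + f) (A(f) = (2*f)*(148 + f) = 2*f*(148 + f))
31875/(-4543) + A(-162)/(15002 - S(-1)) = 31875/(-4543) + (2*(-162)*(148 - 162))/(15002 - (-7 - 34/3*(-1) + (⅓)*(-1)²)) = 31875*(-1/4543) + (2*(-162)*(-14))/(15002 - (-7 + 34/3 + (⅓)*1)) = -31875/4543 + 4536/(15002 - (-7 + 34/3 + ⅓)) = -31875/4543 + 4536/(15002 - 1*14/3) = -31875/4543 + 4536/(15002 - 14/3) = -31875/4543 + 4536/(44992/3) = -31875/4543 + 4536*(3/44992) = -31875/4543 + 1701/5624 = -171537357/25549832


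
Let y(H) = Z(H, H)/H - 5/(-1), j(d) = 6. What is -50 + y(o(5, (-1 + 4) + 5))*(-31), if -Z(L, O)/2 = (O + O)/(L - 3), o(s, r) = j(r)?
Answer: -491/3 ≈ -163.67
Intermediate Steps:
o(s, r) = 6
Z(L, O) = -4*O/(-3 + L) (Z(L, O) = -2*(O + O)/(L - 3) = -2*2*O/(-3 + L) = -4*O/(-3 + L))
y(H) = 5 - 4/(-3 + H) (y(H) = (-4*H/(-3 + H))/H - 5/(-1) = -4/(-3 + H) - 5*(-1) = -4/(-3 + H) + 5 = 5 - 4/(-3 + H))
-50 + y(o(5, (-1 + 4) + 5))*(-31) = -50 + ((-19 + 5*6)/(-3 + 6))*(-31) = -50 + ((-19 + 30)/3)*(-31) = -50 + ((1/3)*11)*(-31) = -50 + (11/3)*(-31) = -50 - 341/3 = -491/3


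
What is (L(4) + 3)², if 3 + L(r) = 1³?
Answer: 1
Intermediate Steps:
L(r) = -2 (L(r) = -3 + 1³ = -3 + 1 = -2)
(L(4) + 3)² = (-2 + 3)² = 1² = 1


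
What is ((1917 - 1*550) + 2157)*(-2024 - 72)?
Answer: -7386304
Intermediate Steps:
((1917 - 1*550) + 2157)*(-2024 - 72) = ((1917 - 550) + 2157)*(-2096) = (1367 + 2157)*(-2096) = 3524*(-2096) = -7386304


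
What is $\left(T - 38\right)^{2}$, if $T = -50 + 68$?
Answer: $400$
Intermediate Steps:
$T = 18$
$\left(T - 38\right)^{2} = \left(18 - 38\right)^{2} = \left(-20\right)^{2} = 400$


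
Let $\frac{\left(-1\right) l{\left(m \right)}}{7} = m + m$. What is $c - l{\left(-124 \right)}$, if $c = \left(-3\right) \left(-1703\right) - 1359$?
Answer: $2014$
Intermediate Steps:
$l{\left(m \right)} = - 14 m$ ($l{\left(m \right)} = - 7 \left(m + m\right) = - 7 \cdot 2 m = - 14 m$)
$c = 3750$ ($c = 5109 - 1359 = 3750$)
$c - l{\left(-124 \right)} = 3750 - \left(-14\right) \left(-124\right) = 3750 - 1736 = 2014$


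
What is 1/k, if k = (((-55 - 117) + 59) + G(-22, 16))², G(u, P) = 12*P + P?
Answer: 1/9025 ≈ 0.00011080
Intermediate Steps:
G(u, P) = 13*P
k = 9025 (k = (((-55 - 117) + 59) + 13*16)² = ((-172 + 59) + 208)² = (-113 + 208)² = 95² = 9025)
1/k = 1/9025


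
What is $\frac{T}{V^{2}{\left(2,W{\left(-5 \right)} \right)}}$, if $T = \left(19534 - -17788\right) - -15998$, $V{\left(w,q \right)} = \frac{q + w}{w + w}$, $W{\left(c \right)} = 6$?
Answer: $13330$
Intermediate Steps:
$V{\left(w,q \right)} = \frac{q + w}{2 w}$
$T = 53320$ ($T = \left(19534 + 17788\right) + 15998 = 37322 + 15998 = 53320$)
$\frac{T}{V^{2}{\left(2,W{\left(-5 \right)} \right)}} = \frac{53320}{\left(\frac{6 + 2}{2 \cdot 2}\right)^{2}} = \frac{53320}{\left(\frac{1}{2} \cdot \frac{1}{2} \cdot 8\right)^{2}} = \frac{53320}{2^{2}} = \frac{53320}{4} = 53320 \cdot \frac{1}{4} = 13330$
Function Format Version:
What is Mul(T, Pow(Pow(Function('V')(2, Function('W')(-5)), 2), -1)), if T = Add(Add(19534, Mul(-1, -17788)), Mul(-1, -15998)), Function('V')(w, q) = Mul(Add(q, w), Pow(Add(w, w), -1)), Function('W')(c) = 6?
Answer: 13330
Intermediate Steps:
Function('V')(w, q) = Mul(Rational(1, 2), Pow(w, -1), Add(q, w)) (Function('V')(w, q) = Mul(Add(q, w), Pow(Mul(2, w), -1)) = Mul(Add(q, w), Mul(Rational(1, 2), Pow(w, -1))) = Mul(Rational(1, 2), Pow(w, -1), Add(q, w)))
T = 53320 (T = Add(Add(19534, 17788), 15998) = Add(37322, 15998) = 53320)
Mul(T, Pow(Pow(Function('V')(2, Function('W')(-5)), 2), -1)) = Mul(53320, Pow(Pow(Mul(Rational(1, 2), Pow(2, -1), Add(6, 2)), 2), -1)) = Mul(53320, Pow(Pow(Mul(Rational(1, 2), Rational(1, 2), 8), 2), -1)) = Mul(53320, Pow(Pow(2, 2), -1)) = Mul(53320, Pow(4, -1)) = Mul(53320, Rational(1, 4)) = 13330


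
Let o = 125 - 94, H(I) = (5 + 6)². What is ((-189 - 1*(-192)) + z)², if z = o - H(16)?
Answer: 7569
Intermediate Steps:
H(I) = 121 (H(I) = 11² = 121)
o = 31
z = -90 (z = 31 - 1*121 = 31 - 121 = -90)
((-189 - 1*(-192)) + z)² = ((-189 - 1*(-192)) - 90)² = ((-189 + 192) - 90)² = (3 - 90)² = (-87)² = 7569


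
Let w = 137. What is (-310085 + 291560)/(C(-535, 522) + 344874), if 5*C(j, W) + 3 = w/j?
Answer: -49554375/922536208 ≈ -0.053715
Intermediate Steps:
C(j, W) = -3/5 + 137/(5*j) (C(j, W) = -3/5 + (137/j)/5 = -3/5 + 137/(5*j))
(-310085 + 291560)/(C(-535, 522) + 344874) = (-310085 + 291560)/((1/5)*(137 - 3*(-535))/(-535) + 344874) = -18525/((1/5)*(-1/535)*(137 + 1605) + 344874) = -18525/((1/5)*(-1/535)*1742 + 344874) = -18525/(-1742/2675 + 344874) = -18525/922536208/2675 = -18525*2675/922536208 = -49554375/922536208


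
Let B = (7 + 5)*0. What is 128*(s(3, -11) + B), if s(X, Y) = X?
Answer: 384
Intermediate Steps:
B = 0 (B = 12*0 = 0)
128*(s(3, -11) + B) = 128*(3 + 0) = 128*3 = 384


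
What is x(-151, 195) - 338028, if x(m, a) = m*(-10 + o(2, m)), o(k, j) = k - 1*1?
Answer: -336669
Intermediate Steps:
o(k, j) = -1 + k (o(k, j) = k - 1 = -1 + k)
x(m, a) = -9*m (x(m, a) = m*(-10 + (-1 + 2)) = m*(-10 + 1) = m*(-9) = -9*m)
x(-151, 195) - 338028 = -9*(-151) - 338028 = 1359 - 338028 = -336669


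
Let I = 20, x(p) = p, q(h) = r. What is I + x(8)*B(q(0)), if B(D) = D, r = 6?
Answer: 68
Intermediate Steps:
q(h) = 6
I + x(8)*B(q(0)) = 20 + 8*6 = 20 + 48 = 68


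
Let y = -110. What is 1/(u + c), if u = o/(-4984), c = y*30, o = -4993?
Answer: -4984/16442207 ≈ -0.00030312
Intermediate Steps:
c = -3300 (c = -110*30 = -3300)
u = 4993/4984 (u = -4993/(-4984) = -4993*(-1/4984) = 4993/4984 ≈ 1.0018)
1/(u + c) = 1/(4993/4984 - 3300) = 1/(-16442207/4984) = -4984/16442207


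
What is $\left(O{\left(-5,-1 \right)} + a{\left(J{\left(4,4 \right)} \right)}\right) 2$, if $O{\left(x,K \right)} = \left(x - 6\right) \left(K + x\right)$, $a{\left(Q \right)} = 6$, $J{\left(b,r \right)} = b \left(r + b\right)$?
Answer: $144$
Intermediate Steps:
$J{\left(b,r \right)} = b \left(b + r\right)$
$O{\left(x,K \right)} = \left(-6 + x\right) \left(K + x\right)$
$\left(O{\left(-5,-1 \right)} + a{\left(J{\left(4,4 \right)} \right)}\right) 2 = \left(\left(\left(-5\right)^{2} - -6 - -30 - -5\right) + 6\right) 2 = \left(\left(25 + 6 + 30 + 5\right) + 6\right) 2 = \left(66 + 6\right) 2 = 72 \cdot 2 = 144$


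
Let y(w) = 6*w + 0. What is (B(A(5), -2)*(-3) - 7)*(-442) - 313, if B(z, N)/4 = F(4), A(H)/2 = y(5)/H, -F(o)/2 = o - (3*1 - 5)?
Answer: -60867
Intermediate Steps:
y(w) = 6*w
F(o) = -4 - 2*o (F(o) = -2*(o - (3*1 - 5)) = -2*(o - (3 - 5)) = -2*(o - 1*(-2)) = -2*(o + 2) = -2*(2 + o) = -4 - 2*o)
A(H) = 60/H (A(H) = 2*((6*5)/H) = 2*(30/H) = 60/H)
B(z, N) = -48 (B(z, N) = 4*(-4 - 2*4) = 4*(-4 - 8) = 4*(-12) = -48)
(B(A(5), -2)*(-3) - 7)*(-442) - 313 = (-48*(-3) - 7)*(-442) - 313 = (144 - 7)*(-442) - 313 = 137*(-442) - 313 = -60554 - 313 = -60867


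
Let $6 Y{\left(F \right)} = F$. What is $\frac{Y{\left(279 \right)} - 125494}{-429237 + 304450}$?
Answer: $\frac{250895}{249574} \approx 1.0053$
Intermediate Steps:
$Y{\left(F \right)} = \frac{F}{6}$
$\frac{Y{\left(279 \right)} - 125494}{-429237 + 304450} = \frac{\frac{1}{6} \cdot 279 - 125494}{-429237 + 304450} = \frac{\frac{93}{2} - 125494}{-124787} = \left(- \frac{250895}{2}\right) \left(- \frac{1}{124787}\right) = \frac{250895}{249574}$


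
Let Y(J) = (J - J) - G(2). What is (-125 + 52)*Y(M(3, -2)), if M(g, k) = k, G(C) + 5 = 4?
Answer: -73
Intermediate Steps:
G(C) = -1 (G(C) = -5 + 4 = -1)
Y(J) = 1 (Y(J) = (J - J) - 1*(-1) = 0 + 1 = 1)
(-125 + 52)*Y(M(3, -2)) = (-125 + 52)*1 = -73*1 = -73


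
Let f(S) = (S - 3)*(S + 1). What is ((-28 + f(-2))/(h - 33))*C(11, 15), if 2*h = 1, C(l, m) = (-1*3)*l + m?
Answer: -828/65 ≈ -12.738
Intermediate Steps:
f(S) = (1 + S)*(-3 + S) (f(S) = (-3 + S)*(1 + S) = (1 + S)*(-3 + S))
C(l, m) = m - 3*l (C(l, m) = -3*l + m = m - 3*l)
h = 1/2 (h = (1/2)*1 = 1/2 ≈ 0.50000)
((-28 + f(-2))/(h - 33))*C(11, 15) = ((-28 + (-3 + (-2)**2 - 2*(-2)))/(1/2 - 33))*(15 - 3*11) = ((-28 + (-3 + 4 + 4))/(-65/2))*(15 - 33) = ((-28 + 5)*(-2/65))*(-18) = -23*(-2/65)*(-18) = (46/65)*(-18) = -828/65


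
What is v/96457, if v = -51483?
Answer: -51483/96457 ≈ -0.53374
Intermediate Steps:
v/96457 = -51483/96457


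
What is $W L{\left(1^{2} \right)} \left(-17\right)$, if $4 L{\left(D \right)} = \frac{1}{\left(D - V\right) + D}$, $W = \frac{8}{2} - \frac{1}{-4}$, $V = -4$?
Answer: $- \frac{289}{96} \approx -3.0104$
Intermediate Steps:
$W = \frac{17}{4}$ ($W = 8 \cdot \frac{1}{2} - - \frac{1}{4} = 4 + \frac{1}{4} = \frac{17}{4} \approx 4.25$)
$L{\left(D \right)} = \frac{1}{4 \left(4 + 2 D\right)}$ ($L{\left(D \right)} = \frac{1}{4 \left(\left(D - -4\right) + D\right)} = \frac{1}{4 \left(\left(D + 4\right) + D\right)} = \frac{1}{4 \left(\left(4 + D\right) + D\right)} = \frac{1}{4 \left(4 + 2 D\right)}$)
$W L{\left(1^{2} \right)} \left(-17\right) = \frac{17 \frac{1}{8 \left(2 + 1^{2}\right)}}{4} \left(-17\right) = \frac{17 \frac{1}{8 \left(2 + 1\right)}}{4} \left(-17\right) = \frac{17 \frac{1}{8 \cdot 3}}{4} \left(-17\right) = \frac{17 \cdot \frac{1}{8} \cdot \frac{1}{3}}{4} \left(-17\right) = \frac{17}{4} \cdot \frac{1}{24} \left(-17\right) = \frac{17}{96} \left(-17\right) = - \frac{289}{96}$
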